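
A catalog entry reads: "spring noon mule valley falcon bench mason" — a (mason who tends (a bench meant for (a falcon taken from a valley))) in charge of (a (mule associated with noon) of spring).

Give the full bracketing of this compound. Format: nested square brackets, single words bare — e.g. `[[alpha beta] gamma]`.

Overall it is a kind of mason (specifically "valley falcon bench mason"); the modifier is "spring noon mule".
Within "spring noon mule", the head is "mule" (specifically "noon mule") and the modifier is "spring".
Within "noon mule", the head is "mule" and the modifier is "noon".
Within "valley falcon bench mason", the head is "mason" and the modifier is "valley falcon bench".
Within "valley falcon bench", the head is "bench" and the modifier is "valley falcon".
Within "valley falcon", the head is "falcon" and the modifier is "valley".
Assembled: [[spring [noon mule]] [[[valley falcon] bench] mason]].

[[spring [noon mule]] [[[valley falcon] bench] mason]]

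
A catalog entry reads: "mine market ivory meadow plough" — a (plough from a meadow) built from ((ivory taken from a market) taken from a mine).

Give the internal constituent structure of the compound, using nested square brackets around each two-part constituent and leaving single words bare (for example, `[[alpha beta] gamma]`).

[[mine [market ivory]] [meadow plough]]

Whole compound: head "plough" (specifically "meadow plough"), modifier "mine market ivory".
Inside "mine market ivory": head "ivory" (specifically "market ivory"), modifier "mine".
Inside "market ivory": head "ivory", modifier "market".
Inside "meadow plough": head "plough", modifier "meadow".
Putting it together: [[mine [market ivory]] [meadow plough]].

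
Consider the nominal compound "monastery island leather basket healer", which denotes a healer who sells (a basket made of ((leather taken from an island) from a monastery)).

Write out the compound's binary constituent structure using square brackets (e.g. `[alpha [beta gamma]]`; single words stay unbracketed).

[[[monastery [island leather]] basket] healer]

The outermost head in the paraphrase is "healer", modified by "monastery island leather basket".
"monastery island leather basket" → head "basket", modifier "monastery island leather".
"monastery island leather" → head "leather" (specifically "island leather"), modifier "monastery".
"island leather" → head "leather", modifier "island".
Putting it together: [[[monastery [island leather]] basket] healer].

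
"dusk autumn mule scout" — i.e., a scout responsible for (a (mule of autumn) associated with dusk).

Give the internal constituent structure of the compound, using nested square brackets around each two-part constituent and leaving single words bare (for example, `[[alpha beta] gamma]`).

[[dusk [autumn mule]] scout]

At the top level: head "scout"; modifier "dusk autumn mule".
Within "dusk autumn mule", the head is "mule" (specifically "autumn mule") and the modifier is "dusk".
Within "autumn mule", the head is "mule" and the modifier is "autumn".
So the structure is [[dusk [autumn mule]] scout].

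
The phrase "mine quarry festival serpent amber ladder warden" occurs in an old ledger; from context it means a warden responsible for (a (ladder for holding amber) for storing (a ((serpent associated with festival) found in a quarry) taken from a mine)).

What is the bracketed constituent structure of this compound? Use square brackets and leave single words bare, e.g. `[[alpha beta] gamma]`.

[[[mine [quarry [festival serpent]]] [amber ladder]] warden]

Overall it is a kind of warden; the modifier is "mine quarry festival serpent amber ladder".
"mine quarry festival serpent amber ladder" → head "ladder" (specifically "amber ladder"), modifier "mine quarry festival serpent".
"mine quarry festival serpent" → head "serpent" (specifically "quarry festival serpent"), modifier "mine".
"quarry festival serpent" → head "serpent" (specifically "festival serpent"), modifier "quarry".
"festival serpent" → head "serpent", modifier "festival".
"amber ladder" → head "ladder", modifier "amber".
Assembled: [[[mine [quarry [festival serpent]]] [amber ladder]] warden].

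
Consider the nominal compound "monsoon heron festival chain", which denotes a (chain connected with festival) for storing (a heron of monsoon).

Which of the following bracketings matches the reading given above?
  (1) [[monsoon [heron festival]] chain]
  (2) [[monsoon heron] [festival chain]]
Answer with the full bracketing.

[[monsoon heron] [festival chain]]

The paraphrase's head is the "chain" part ("festival chain"); its modifier is "monsoon heron".
That top-level split, carried through the inner groups, gives [[monsoon heron] [festival chain]].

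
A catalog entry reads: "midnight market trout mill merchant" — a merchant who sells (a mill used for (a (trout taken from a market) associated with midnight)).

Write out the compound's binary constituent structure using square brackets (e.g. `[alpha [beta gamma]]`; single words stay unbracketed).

Overall it is a kind of merchant; the modifier is "midnight market trout mill".
Within "midnight market trout mill", the head is "mill" and the modifier is "midnight market trout".
Within "midnight market trout", the head is "trout" (specifically "market trout") and the modifier is "midnight".
Within "market trout", the head is "trout" and the modifier is "market".
Assembled: [[[midnight [market trout]] mill] merchant].

[[[midnight [market trout]] mill] merchant]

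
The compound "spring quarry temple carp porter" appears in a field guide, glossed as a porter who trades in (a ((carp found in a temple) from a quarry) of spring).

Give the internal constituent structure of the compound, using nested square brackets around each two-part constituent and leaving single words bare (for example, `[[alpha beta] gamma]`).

[[spring [quarry [temple carp]]] porter]

Overall it is a kind of porter; the modifier is "spring quarry temple carp".
Within "spring quarry temple carp", the head is "carp" (specifically "quarry temple carp") and the modifier is "spring".
Within "quarry temple carp", the head is "carp" (specifically "temple carp") and the modifier is "quarry".
Within "temple carp", the head is "carp" and the modifier is "temple".
Putting it together: [[spring [quarry [temple carp]]] porter].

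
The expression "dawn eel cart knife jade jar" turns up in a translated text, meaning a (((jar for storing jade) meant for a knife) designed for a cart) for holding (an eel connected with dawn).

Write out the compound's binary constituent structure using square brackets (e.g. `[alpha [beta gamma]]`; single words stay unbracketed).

Overall it is a kind of jar (specifically "cart knife jade jar"); the modifier is "dawn eel".
"dawn eel" → head "eel", modifier "dawn".
"cart knife jade jar" → head "jar" (specifically "knife jade jar"), modifier "cart".
"knife jade jar" → head "jar" (specifically "jade jar"), modifier "knife".
"jade jar" → head "jar", modifier "jade".
Assembled: [[dawn eel] [cart [knife [jade jar]]]].

[[dawn eel] [cart [knife [jade jar]]]]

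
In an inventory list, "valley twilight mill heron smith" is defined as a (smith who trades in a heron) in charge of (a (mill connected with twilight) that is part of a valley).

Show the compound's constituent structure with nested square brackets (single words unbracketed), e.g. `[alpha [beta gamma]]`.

[[valley [twilight mill]] [heron smith]]

The outermost head in the paraphrase is "smith" (specifically "heron smith"), modified by "valley twilight mill".
Within "valley twilight mill", the head is "mill" (specifically "twilight mill") and the modifier is "valley".
Within "twilight mill", the head is "mill" and the modifier is "twilight".
Within "heron smith", the head is "smith" and the modifier is "heron".
Assembled: [[valley [twilight mill]] [heron smith]].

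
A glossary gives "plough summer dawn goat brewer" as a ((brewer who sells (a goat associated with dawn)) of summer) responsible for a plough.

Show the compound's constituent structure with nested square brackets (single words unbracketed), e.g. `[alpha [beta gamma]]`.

The outermost head in the paraphrase is "brewer" (specifically "summer dawn goat brewer"), modified by "plough".
Inside "summer dawn goat brewer": head "brewer" (specifically "dawn goat brewer"), modifier "summer".
Inside "dawn goat brewer": head "brewer", modifier "dawn goat".
Inside "dawn goat": head "goat", modifier "dawn".
Assembled: [plough [summer [[dawn goat] brewer]]].

[plough [summer [[dawn goat] brewer]]]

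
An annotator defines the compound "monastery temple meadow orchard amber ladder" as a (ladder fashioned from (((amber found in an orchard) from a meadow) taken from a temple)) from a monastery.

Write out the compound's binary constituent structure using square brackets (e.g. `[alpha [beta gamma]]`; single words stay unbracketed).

The outermost head in the paraphrase is "ladder" (specifically "temple meadow orchard amber ladder"), modified by "monastery".
Within "temple meadow orchard amber ladder", the head is "ladder" and the modifier is "temple meadow orchard amber".
Within "temple meadow orchard amber", the head is "amber" (specifically "meadow orchard amber") and the modifier is "temple".
Within "meadow orchard amber", the head is "amber" (specifically "orchard amber") and the modifier is "meadow".
Within "orchard amber", the head is "amber" and the modifier is "orchard".
Putting it together: [monastery [[temple [meadow [orchard amber]]] ladder]].

[monastery [[temple [meadow [orchard amber]]] ladder]]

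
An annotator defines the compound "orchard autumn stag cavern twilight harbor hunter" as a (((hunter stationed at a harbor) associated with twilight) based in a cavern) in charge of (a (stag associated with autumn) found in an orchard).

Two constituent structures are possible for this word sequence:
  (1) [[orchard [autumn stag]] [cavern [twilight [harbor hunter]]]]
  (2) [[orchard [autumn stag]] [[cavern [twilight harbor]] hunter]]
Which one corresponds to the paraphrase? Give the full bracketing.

The paraphrase's head is the "hunter" part ("cavern twilight harbor hunter"); its modifier is "orchard autumn stag".
That top-level split, carried through the inner groups, gives [[orchard [autumn stag]] [cavern [twilight [harbor hunter]]]].

[[orchard [autumn stag]] [cavern [twilight [harbor hunter]]]]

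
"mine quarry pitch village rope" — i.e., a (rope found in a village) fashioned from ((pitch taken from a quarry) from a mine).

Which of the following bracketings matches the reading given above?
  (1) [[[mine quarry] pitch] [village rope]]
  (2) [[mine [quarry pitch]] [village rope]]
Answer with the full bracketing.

[[mine [quarry pitch]] [village rope]]

The paraphrase's head is the "rope" part ("village rope"); its modifier is "mine quarry pitch".
That top-level split, carried through the inner groups, gives [[mine [quarry pitch]] [village rope]].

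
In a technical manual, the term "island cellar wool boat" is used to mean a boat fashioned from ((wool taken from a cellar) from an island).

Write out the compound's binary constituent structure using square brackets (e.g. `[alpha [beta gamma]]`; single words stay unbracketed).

At the top level: head "boat"; modifier "island cellar wool".
Within "island cellar wool", the head is "wool" (specifically "cellar wool") and the modifier is "island".
Within "cellar wool", the head is "wool" and the modifier is "cellar".
Assembled: [[island [cellar wool]] boat].

[[island [cellar wool]] boat]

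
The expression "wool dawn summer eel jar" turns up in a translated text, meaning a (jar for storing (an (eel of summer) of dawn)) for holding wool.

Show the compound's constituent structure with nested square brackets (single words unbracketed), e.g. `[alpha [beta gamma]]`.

The outermost head in the paraphrase is "jar" (specifically "dawn summer eel jar"), modified by "wool".
Inside "dawn summer eel jar": head "jar", modifier "dawn summer eel".
Inside "dawn summer eel": head "eel" (specifically "summer eel"), modifier "dawn".
Inside "summer eel": head "eel", modifier "summer".
So the structure is [wool [[dawn [summer eel]] jar]].

[wool [[dawn [summer eel]] jar]]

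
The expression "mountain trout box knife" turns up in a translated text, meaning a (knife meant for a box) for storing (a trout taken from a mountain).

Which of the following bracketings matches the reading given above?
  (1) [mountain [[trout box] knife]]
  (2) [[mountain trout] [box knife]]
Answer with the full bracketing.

[[mountain trout] [box knife]]

The paraphrase's head is the "knife" part ("box knife"); its modifier is "mountain trout".
That top-level split, carried through the inner groups, gives [[mountain trout] [box knife]].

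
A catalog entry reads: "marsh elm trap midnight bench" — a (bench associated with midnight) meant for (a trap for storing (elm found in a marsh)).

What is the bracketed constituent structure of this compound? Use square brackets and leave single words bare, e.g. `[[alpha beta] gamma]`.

Whole compound: head "bench" (specifically "midnight bench"), modifier "marsh elm trap".
Within "marsh elm trap", the head is "trap" and the modifier is "marsh elm".
Within "marsh elm", the head is "elm" and the modifier is "marsh".
Within "midnight bench", the head is "bench" and the modifier is "midnight".
Assembled: [[[marsh elm] trap] [midnight bench]].

[[[marsh elm] trap] [midnight bench]]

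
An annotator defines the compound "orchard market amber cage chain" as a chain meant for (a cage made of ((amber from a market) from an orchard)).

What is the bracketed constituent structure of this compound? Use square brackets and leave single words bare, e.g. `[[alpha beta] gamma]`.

The outermost head in the paraphrase is "chain", modified by "orchard market amber cage".
Within "orchard market amber cage", the head is "cage" and the modifier is "orchard market amber".
Within "orchard market amber", the head is "amber" (specifically "market amber") and the modifier is "orchard".
Within "market amber", the head is "amber" and the modifier is "market".
Putting it together: [[[orchard [market amber]] cage] chain].

[[[orchard [market amber]] cage] chain]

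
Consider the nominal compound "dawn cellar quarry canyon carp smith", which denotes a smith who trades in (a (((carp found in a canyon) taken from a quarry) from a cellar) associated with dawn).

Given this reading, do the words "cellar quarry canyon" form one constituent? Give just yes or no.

no

The top-level split is [dawn cellar quarry canyon carp] [smith]; the full structure is [[dawn [cellar [quarry [canyon carp]]]] smith].
"cellar quarry canyon" straddles a constituent boundary, so it is not a single unit.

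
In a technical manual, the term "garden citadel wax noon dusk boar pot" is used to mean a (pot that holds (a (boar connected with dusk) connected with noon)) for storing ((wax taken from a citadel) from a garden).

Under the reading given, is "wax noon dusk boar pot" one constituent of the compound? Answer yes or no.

no

The top-level split is [garden citadel wax] [noon dusk boar pot]; the full structure is [[garden [citadel wax]] [[noon [dusk boar]] pot]].
"wax noon dusk boar pot" straddles a constituent boundary, so it is not a single unit.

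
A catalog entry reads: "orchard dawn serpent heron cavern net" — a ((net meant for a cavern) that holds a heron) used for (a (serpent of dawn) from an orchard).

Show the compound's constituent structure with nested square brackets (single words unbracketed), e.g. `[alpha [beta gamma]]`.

At the top level: head "net" (specifically "heron cavern net"); modifier "orchard dawn serpent".
Inside "orchard dawn serpent": head "serpent" (specifically "dawn serpent"), modifier "orchard".
Inside "dawn serpent": head "serpent", modifier "dawn".
Inside "heron cavern net": head "net" (specifically "cavern net"), modifier "heron".
Inside "cavern net": head "net", modifier "cavern".
Assembled: [[orchard [dawn serpent]] [heron [cavern net]]].

[[orchard [dawn serpent]] [heron [cavern net]]]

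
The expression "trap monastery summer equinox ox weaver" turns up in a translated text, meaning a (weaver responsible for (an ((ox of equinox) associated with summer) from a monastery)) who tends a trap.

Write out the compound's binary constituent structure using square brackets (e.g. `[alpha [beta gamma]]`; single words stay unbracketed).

[trap [[monastery [summer [equinox ox]]] weaver]]

Overall it is a kind of weaver (specifically "monastery summer equinox ox weaver"); the modifier is "trap".
"monastery summer equinox ox weaver" → head "weaver", modifier "monastery summer equinox ox".
"monastery summer equinox ox" → head "ox" (specifically "summer equinox ox"), modifier "monastery".
"summer equinox ox" → head "ox" (specifically "equinox ox"), modifier "summer".
"equinox ox" → head "ox", modifier "equinox".
Assembled: [trap [[monastery [summer [equinox ox]]] weaver]].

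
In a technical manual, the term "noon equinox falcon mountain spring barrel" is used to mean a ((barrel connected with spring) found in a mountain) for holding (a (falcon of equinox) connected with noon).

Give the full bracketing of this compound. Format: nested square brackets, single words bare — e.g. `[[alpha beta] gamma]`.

At the top level: head "barrel" (specifically "mountain spring barrel"); modifier "noon equinox falcon".
Within "noon equinox falcon", the head is "falcon" (specifically "equinox falcon") and the modifier is "noon".
Within "equinox falcon", the head is "falcon" and the modifier is "equinox".
Within "mountain spring barrel", the head is "barrel" (specifically "spring barrel") and the modifier is "mountain".
Within "spring barrel", the head is "barrel" and the modifier is "spring".
Assembled: [[noon [equinox falcon]] [mountain [spring barrel]]].

[[noon [equinox falcon]] [mountain [spring barrel]]]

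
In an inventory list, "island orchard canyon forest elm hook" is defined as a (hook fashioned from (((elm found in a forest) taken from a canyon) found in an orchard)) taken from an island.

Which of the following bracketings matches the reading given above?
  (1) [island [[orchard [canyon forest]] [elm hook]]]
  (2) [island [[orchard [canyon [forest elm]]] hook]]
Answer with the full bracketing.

[island [[orchard [canyon [forest elm]]] hook]]

The paraphrase's head is the "hook" part ("orchard canyon forest elm hook"); its modifier is "island".
That top-level split, carried through the inner groups, gives [island [[orchard [canyon [forest elm]]] hook]].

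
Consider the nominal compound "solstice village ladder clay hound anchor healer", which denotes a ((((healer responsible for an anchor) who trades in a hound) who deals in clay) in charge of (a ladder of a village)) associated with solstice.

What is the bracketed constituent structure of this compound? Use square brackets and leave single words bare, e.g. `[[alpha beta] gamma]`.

[solstice [[village ladder] [clay [hound [anchor healer]]]]]

At the top level: head "healer" (specifically "village ladder clay hound anchor healer"); modifier "solstice".
Within "village ladder clay hound anchor healer", the head is "healer" (specifically "clay hound anchor healer") and the modifier is "village ladder".
Within "village ladder", the head is "ladder" and the modifier is "village".
Within "clay hound anchor healer", the head is "healer" (specifically "hound anchor healer") and the modifier is "clay".
Within "hound anchor healer", the head is "healer" (specifically "anchor healer") and the modifier is "hound".
Within "anchor healer", the head is "healer" and the modifier is "anchor".
So the structure is [solstice [[village ladder] [clay [hound [anchor healer]]]]].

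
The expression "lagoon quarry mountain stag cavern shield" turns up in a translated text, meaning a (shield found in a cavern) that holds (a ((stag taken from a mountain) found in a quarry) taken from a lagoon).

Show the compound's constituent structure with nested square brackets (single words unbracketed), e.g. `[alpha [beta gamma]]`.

[[lagoon [quarry [mountain stag]]] [cavern shield]]

At the top level: head "shield" (specifically "cavern shield"); modifier "lagoon quarry mountain stag".
Inside "lagoon quarry mountain stag": head "stag" (specifically "quarry mountain stag"), modifier "lagoon".
Inside "quarry mountain stag": head "stag" (specifically "mountain stag"), modifier "quarry".
Inside "mountain stag": head "stag", modifier "mountain".
Inside "cavern shield": head "shield", modifier "cavern".
Putting it together: [[lagoon [quarry [mountain stag]]] [cavern shield]].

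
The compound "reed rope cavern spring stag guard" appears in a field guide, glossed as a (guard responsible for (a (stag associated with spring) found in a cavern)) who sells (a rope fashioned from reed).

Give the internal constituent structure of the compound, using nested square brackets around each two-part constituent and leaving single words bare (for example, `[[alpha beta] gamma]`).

At the top level: head "guard" (specifically "cavern spring stag guard"); modifier "reed rope".
Within "reed rope", the head is "rope" and the modifier is "reed".
Within "cavern spring stag guard", the head is "guard" and the modifier is "cavern spring stag".
Within "cavern spring stag", the head is "stag" (specifically "spring stag") and the modifier is "cavern".
Within "spring stag", the head is "stag" and the modifier is "spring".
So the structure is [[reed rope] [[cavern [spring stag]] guard]].

[[reed rope] [[cavern [spring stag]] guard]]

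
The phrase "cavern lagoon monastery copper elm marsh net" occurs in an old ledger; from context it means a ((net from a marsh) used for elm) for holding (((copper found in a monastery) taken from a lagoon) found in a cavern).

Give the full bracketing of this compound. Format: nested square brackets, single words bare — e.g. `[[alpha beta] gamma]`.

[[cavern [lagoon [monastery copper]]] [elm [marsh net]]]

Overall it is a kind of net (specifically "elm marsh net"); the modifier is "cavern lagoon monastery copper".
"cavern lagoon monastery copper" → head "copper" (specifically "lagoon monastery copper"), modifier "cavern".
"lagoon monastery copper" → head "copper" (specifically "monastery copper"), modifier "lagoon".
"monastery copper" → head "copper", modifier "monastery".
"elm marsh net" → head "net" (specifically "marsh net"), modifier "elm".
"marsh net" → head "net", modifier "marsh".
Assembled: [[cavern [lagoon [monastery copper]]] [elm [marsh net]]].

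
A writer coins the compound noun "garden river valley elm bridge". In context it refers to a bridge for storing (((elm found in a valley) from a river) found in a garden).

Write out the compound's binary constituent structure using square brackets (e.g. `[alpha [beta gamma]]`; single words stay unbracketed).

The outermost head in the paraphrase is "bridge", modified by "garden river valley elm".
"garden river valley elm" → head "elm" (specifically "river valley elm"), modifier "garden".
"river valley elm" → head "elm" (specifically "valley elm"), modifier "river".
"valley elm" → head "elm", modifier "valley".
So the structure is [[garden [river [valley elm]]] bridge].

[[garden [river [valley elm]]] bridge]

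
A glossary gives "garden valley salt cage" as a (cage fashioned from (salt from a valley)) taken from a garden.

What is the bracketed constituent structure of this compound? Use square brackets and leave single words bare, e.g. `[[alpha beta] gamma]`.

[garden [[valley salt] cage]]

The outermost head in the paraphrase is "cage" (specifically "valley salt cage"), modified by "garden".
Inside "valley salt cage": head "cage", modifier "valley salt".
Inside "valley salt": head "salt", modifier "valley".
Assembled: [garden [[valley salt] cage]].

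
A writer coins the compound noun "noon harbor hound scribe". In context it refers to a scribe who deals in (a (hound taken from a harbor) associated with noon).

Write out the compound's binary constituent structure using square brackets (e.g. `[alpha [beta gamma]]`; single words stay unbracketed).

Overall it is a kind of scribe; the modifier is "noon harbor hound".
Within "noon harbor hound", the head is "hound" (specifically "harbor hound") and the modifier is "noon".
Within "harbor hound", the head is "hound" and the modifier is "harbor".
So the structure is [[noon [harbor hound]] scribe].

[[noon [harbor hound]] scribe]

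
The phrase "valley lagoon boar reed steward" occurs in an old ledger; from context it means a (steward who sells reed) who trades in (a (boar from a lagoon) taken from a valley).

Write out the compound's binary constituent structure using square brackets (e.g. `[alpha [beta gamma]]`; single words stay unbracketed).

[[valley [lagoon boar]] [reed steward]]

The outermost head in the paraphrase is "steward" (specifically "reed steward"), modified by "valley lagoon boar".
Within "valley lagoon boar", the head is "boar" (specifically "lagoon boar") and the modifier is "valley".
Within "lagoon boar", the head is "boar" and the modifier is "lagoon".
Within "reed steward", the head is "steward" and the modifier is "reed".
Putting it together: [[valley [lagoon boar]] [reed steward]].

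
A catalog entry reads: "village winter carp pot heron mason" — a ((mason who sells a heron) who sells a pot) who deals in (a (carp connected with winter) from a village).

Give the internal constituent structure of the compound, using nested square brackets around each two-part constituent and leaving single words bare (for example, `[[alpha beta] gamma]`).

[[village [winter carp]] [pot [heron mason]]]

Overall it is a kind of mason (specifically "pot heron mason"); the modifier is "village winter carp".
Within "village winter carp", the head is "carp" (specifically "winter carp") and the modifier is "village".
Within "winter carp", the head is "carp" and the modifier is "winter".
Within "pot heron mason", the head is "mason" (specifically "heron mason") and the modifier is "pot".
Within "heron mason", the head is "mason" and the modifier is "heron".
Putting it together: [[village [winter carp]] [pot [heron mason]]].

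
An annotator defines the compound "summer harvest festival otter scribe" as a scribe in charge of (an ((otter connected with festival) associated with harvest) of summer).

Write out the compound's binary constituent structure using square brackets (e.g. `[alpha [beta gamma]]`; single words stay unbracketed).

Whole compound: head "scribe", modifier "summer harvest festival otter".
Within "summer harvest festival otter", the head is "otter" (specifically "harvest festival otter") and the modifier is "summer".
Within "harvest festival otter", the head is "otter" (specifically "festival otter") and the modifier is "harvest".
Within "festival otter", the head is "otter" and the modifier is "festival".
Assembled: [[summer [harvest [festival otter]]] scribe].

[[summer [harvest [festival otter]]] scribe]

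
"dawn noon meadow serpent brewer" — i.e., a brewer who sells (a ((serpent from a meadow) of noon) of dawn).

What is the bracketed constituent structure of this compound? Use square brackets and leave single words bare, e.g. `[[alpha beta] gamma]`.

[[dawn [noon [meadow serpent]]] brewer]

The outermost head in the paraphrase is "brewer", modified by "dawn noon meadow serpent".
"dawn noon meadow serpent" → head "serpent" (specifically "noon meadow serpent"), modifier "dawn".
"noon meadow serpent" → head "serpent" (specifically "meadow serpent"), modifier "noon".
"meadow serpent" → head "serpent", modifier "meadow".
Assembled: [[dawn [noon [meadow serpent]]] brewer].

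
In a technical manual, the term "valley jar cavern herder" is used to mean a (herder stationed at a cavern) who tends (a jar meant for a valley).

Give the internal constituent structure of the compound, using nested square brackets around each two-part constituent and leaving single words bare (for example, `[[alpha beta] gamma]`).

Whole compound: head "herder" (specifically "cavern herder"), modifier "valley jar".
Within "valley jar", the head is "jar" and the modifier is "valley".
Within "cavern herder", the head is "herder" and the modifier is "cavern".
Putting it together: [[valley jar] [cavern herder]].

[[valley jar] [cavern herder]]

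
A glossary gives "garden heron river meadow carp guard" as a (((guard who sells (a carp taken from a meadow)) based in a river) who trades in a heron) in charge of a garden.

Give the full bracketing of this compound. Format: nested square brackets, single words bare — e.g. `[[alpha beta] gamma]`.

[garden [heron [river [[meadow carp] guard]]]]

Whole compound: head "guard" (specifically "heron river meadow carp guard"), modifier "garden".
"heron river meadow carp guard" → head "guard" (specifically "river meadow carp guard"), modifier "heron".
"river meadow carp guard" → head "guard" (specifically "meadow carp guard"), modifier "river".
"meadow carp guard" → head "guard", modifier "meadow carp".
"meadow carp" → head "carp", modifier "meadow".
So the structure is [garden [heron [river [[meadow carp] guard]]]].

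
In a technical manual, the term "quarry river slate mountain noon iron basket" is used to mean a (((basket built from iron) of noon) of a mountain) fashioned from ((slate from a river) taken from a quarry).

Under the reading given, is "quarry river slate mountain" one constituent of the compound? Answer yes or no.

The top-level split is [quarry river slate] [mountain noon iron basket]; the full structure is [[quarry [river slate]] [mountain [noon [iron basket]]]].
"quarry river slate mountain" straddles a constituent boundary, so it is not a single unit.

no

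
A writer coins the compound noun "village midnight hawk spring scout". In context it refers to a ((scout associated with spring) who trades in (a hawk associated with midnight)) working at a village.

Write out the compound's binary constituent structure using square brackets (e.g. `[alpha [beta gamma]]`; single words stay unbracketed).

Overall it is a kind of scout (specifically "midnight hawk spring scout"); the modifier is "village".
"midnight hawk spring scout" → head "scout" (specifically "spring scout"), modifier "midnight hawk".
"midnight hawk" → head "hawk", modifier "midnight".
"spring scout" → head "scout", modifier "spring".
Putting it together: [village [[midnight hawk] [spring scout]]].

[village [[midnight hawk] [spring scout]]]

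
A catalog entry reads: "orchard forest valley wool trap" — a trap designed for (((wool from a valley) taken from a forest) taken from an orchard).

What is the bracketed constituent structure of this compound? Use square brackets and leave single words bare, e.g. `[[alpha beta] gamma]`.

The outermost head in the paraphrase is "trap", modified by "orchard forest valley wool".
Within "orchard forest valley wool", the head is "wool" (specifically "forest valley wool") and the modifier is "orchard".
Within "forest valley wool", the head is "wool" (specifically "valley wool") and the modifier is "forest".
Within "valley wool", the head is "wool" and the modifier is "valley".
Putting it together: [[orchard [forest [valley wool]]] trap].

[[orchard [forest [valley wool]]] trap]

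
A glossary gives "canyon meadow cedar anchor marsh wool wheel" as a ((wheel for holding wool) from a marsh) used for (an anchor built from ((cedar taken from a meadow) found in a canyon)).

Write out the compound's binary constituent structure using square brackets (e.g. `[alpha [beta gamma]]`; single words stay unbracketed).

[[[canyon [meadow cedar]] anchor] [marsh [wool wheel]]]

The outermost head in the paraphrase is "wheel" (specifically "marsh wool wheel"), modified by "canyon meadow cedar anchor".
Inside "canyon meadow cedar anchor": head "anchor", modifier "canyon meadow cedar".
Inside "canyon meadow cedar": head "cedar" (specifically "meadow cedar"), modifier "canyon".
Inside "meadow cedar": head "cedar", modifier "meadow".
Inside "marsh wool wheel": head "wheel" (specifically "wool wheel"), modifier "marsh".
Inside "wool wheel": head "wheel", modifier "wool".
Putting it together: [[[canyon [meadow cedar]] anchor] [marsh [wool wheel]]].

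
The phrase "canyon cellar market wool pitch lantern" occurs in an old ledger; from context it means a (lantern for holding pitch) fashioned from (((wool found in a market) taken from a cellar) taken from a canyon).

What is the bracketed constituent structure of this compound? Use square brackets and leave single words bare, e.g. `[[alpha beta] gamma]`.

Whole compound: head "lantern" (specifically "pitch lantern"), modifier "canyon cellar market wool".
Inside "canyon cellar market wool": head "wool" (specifically "cellar market wool"), modifier "canyon".
Inside "cellar market wool": head "wool" (specifically "market wool"), modifier "cellar".
Inside "market wool": head "wool", modifier "market".
Inside "pitch lantern": head "lantern", modifier "pitch".
So the structure is [[canyon [cellar [market wool]]] [pitch lantern]].

[[canyon [cellar [market wool]]] [pitch lantern]]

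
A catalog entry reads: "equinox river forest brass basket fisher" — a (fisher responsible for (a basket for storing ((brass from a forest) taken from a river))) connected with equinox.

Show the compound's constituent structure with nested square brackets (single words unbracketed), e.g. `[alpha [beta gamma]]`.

Whole compound: head "fisher" (specifically "river forest brass basket fisher"), modifier "equinox".
"river forest brass basket fisher" → head "fisher", modifier "river forest brass basket".
"river forest brass basket" → head "basket", modifier "river forest brass".
"river forest brass" → head "brass" (specifically "forest brass"), modifier "river".
"forest brass" → head "brass", modifier "forest".
Putting it together: [equinox [[[river [forest brass]] basket] fisher]].

[equinox [[[river [forest brass]] basket] fisher]]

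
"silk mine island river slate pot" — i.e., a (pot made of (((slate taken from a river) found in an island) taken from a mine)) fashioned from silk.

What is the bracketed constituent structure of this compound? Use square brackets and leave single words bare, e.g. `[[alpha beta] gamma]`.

[silk [[mine [island [river slate]]] pot]]

Whole compound: head "pot" (specifically "mine island river slate pot"), modifier "silk".
Inside "mine island river slate pot": head "pot", modifier "mine island river slate".
Inside "mine island river slate": head "slate" (specifically "island river slate"), modifier "mine".
Inside "island river slate": head "slate" (specifically "river slate"), modifier "island".
Inside "river slate": head "slate", modifier "river".
Putting it together: [silk [[mine [island [river slate]]] pot]].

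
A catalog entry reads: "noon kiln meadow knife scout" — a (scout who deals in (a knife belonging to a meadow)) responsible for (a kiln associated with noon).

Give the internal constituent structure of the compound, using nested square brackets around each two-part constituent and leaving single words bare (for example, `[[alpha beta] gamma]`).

[[noon kiln] [[meadow knife] scout]]

Whole compound: head "scout" (specifically "meadow knife scout"), modifier "noon kiln".
Within "noon kiln", the head is "kiln" and the modifier is "noon".
Within "meadow knife scout", the head is "scout" and the modifier is "meadow knife".
Within "meadow knife", the head is "knife" and the modifier is "meadow".
Putting it together: [[noon kiln] [[meadow knife] scout]].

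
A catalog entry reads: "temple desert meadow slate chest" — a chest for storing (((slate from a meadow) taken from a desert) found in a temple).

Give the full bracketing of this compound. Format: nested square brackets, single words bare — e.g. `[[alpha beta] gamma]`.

[[temple [desert [meadow slate]]] chest]

The outermost head in the paraphrase is "chest", modified by "temple desert meadow slate".
Inside "temple desert meadow slate": head "slate" (specifically "desert meadow slate"), modifier "temple".
Inside "desert meadow slate": head "slate" (specifically "meadow slate"), modifier "desert".
Inside "meadow slate": head "slate", modifier "meadow".
Assembled: [[temple [desert [meadow slate]]] chest].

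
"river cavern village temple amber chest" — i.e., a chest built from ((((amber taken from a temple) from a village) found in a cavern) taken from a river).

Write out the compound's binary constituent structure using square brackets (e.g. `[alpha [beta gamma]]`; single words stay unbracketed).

Whole compound: head "chest", modifier "river cavern village temple amber".
Within "river cavern village temple amber", the head is "amber" (specifically "cavern village temple amber") and the modifier is "river".
Within "cavern village temple amber", the head is "amber" (specifically "village temple amber") and the modifier is "cavern".
Within "village temple amber", the head is "amber" (specifically "temple amber") and the modifier is "village".
Within "temple amber", the head is "amber" and the modifier is "temple".
Putting it together: [[river [cavern [village [temple amber]]]] chest].

[[river [cavern [village [temple amber]]]] chest]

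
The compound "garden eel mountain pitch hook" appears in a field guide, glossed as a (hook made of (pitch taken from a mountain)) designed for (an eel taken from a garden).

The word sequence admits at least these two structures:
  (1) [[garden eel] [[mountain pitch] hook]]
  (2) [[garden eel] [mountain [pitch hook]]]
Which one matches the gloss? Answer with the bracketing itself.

The paraphrase's head is the "hook" part ("mountain pitch hook"); its modifier is "garden eel".
That top-level split, carried through the inner groups, gives [[garden eel] [[mountain pitch] hook]].

[[garden eel] [[mountain pitch] hook]]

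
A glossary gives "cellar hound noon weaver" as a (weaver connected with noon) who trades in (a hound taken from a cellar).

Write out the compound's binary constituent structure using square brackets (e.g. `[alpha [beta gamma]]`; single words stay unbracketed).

[[cellar hound] [noon weaver]]

At the top level: head "weaver" (specifically "noon weaver"); modifier "cellar hound".
Inside "cellar hound": head "hound", modifier "cellar".
Inside "noon weaver": head "weaver", modifier "noon".
Putting it together: [[cellar hound] [noon weaver]].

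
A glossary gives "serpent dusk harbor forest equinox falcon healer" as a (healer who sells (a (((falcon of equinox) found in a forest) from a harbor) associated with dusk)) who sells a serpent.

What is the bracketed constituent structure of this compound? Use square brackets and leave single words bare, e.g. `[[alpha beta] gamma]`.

Whole compound: head "healer" (specifically "dusk harbor forest equinox falcon healer"), modifier "serpent".
Inside "dusk harbor forest equinox falcon healer": head "healer", modifier "dusk harbor forest equinox falcon".
Inside "dusk harbor forest equinox falcon": head "falcon" (specifically "harbor forest equinox falcon"), modifier "dusk".
Inside "harbor forest equinox falcon": head "falcon" (specifically "forest equinox falcon"), modifier "harbor".
Inside "forest equinox falcon": head "falcon" (specifically "equinox falcon"), modifier "forest".
Inside "equinox falcon": head "falcon", modifier "equinox".
So the structure is [serpent [[dusk [harbor [forest [equinox falcon]]]] healer]].

[serpent [[dusk [harbor [forest [equinox falcon]]]] healer]]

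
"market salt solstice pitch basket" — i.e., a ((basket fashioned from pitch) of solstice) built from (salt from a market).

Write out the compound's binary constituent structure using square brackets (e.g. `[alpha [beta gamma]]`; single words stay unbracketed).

Overall it is a kind of basket (specifically "solstice pitch basket"); the modifier is "market salt".
Inside "market salt": head "salt", modifier "market".
Inside "solstice pitch basket": head "basket" (specifically "pitch basket"), modifier "solstice".
Inside "pitch basket": head "basket", modifier "pitch".
Assembled: [[market salt] [solstice [pitch basket]]].

[[market salt] [solstice [pitch basket]]]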